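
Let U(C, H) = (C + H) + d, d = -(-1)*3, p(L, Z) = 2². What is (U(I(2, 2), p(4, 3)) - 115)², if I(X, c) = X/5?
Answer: 289444/25 ≈ 11578.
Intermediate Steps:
p(L, Z) = 4
I(X, c) = X/5 (I(X, c) = X*(⅕) = X/5)
d = 3 (d = -1*(-3) = 3)
U(C, H) = 3 + C + H (U(C, H) = (C + H) + 3 = 3 + C + H)
(U(I(2, 2), p(4, 3)) - 115)² = ((3 + (⅕)*2 + 4) - 115)² = ((3 + ⅖ + 4) - 115)² = (37/5 - 115)² = (-538/5)² = 289444/25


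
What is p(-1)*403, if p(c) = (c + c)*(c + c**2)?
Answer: 0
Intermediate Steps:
p(c) = 2*c*(c + c**2) (p(c) = (2*c)*(c + c**2) = 2*c*(c + c**2))
p(-1)*403 = (2*(-1)**2*(1 - 1))*403 = (2*1*0)*403 = 0*403 = 0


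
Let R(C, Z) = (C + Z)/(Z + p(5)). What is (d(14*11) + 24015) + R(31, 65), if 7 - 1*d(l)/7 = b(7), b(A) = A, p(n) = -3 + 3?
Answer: 1561071/65 ≈ 24016.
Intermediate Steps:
p(n) = 0
d(l) = 0 (d(l) = 49 - 7*7 = 49 - 49 = 0)
R(C, Z) = (C + Z)/Z (R(C, Z) = (C + Z)/(Z + 0) = (C + Z)/Z)
(d(14*11) + 24015) + R(31, 65) = (0 + 24015) + (31 + 65)/65 = 24015 + (1/65)*96 = 24015 + 96/65 = 1561071/65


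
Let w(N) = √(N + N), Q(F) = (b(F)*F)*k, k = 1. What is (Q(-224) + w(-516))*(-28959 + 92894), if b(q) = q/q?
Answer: -14321440 + 127870*I*√258 ≈ -1.4321e+7 + 2.0539e+6*I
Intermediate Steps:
b(q) = 1
Q(F) = F (Q(F) = (1*F)*1 = F*1 = F)
w(N) = √2*√N (w(N) = √(2*N) = √2*√N)
(Q(-224) + w(-516))*(-28959 + 92894) = (-224 + √2*√(-516))*(-28959 + 92894) = (-224 + √2*(2*I*√129))*63935 = (-224 + 2*I*√258)*63935 = -14321440 + 127870*I*√258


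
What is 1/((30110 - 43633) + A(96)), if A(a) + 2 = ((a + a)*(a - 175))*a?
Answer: -1/1469653 ≈ -6.8043e-7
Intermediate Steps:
A(a) = -2 + 2*a²*(-175 + a) (A(a) = -2 + ((a + a)*(a - 175))*a = -2 + ((2*a)*(-175 + a))*a = -2 + (2*a*(-175 + a))*a = -2 + 2*a²*(-175 + a))
1/((30110 - 43633) + A(96)) = 1/((30110 - 43633) + (-2 - 350*96² + 2*96³)) = 1/(-13523 + (-2 - 350*9216 + 2*884736)) = 1/(-13523 + (-2 - 3225600 + 1769472)) = 1/(-13523 - 1456130) = 1/(-1469653) = -1/1469653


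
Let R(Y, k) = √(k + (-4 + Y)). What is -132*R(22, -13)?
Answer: -132*√5 ≈ -295.16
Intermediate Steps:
R(Y, k) = √(-4 + Y + k)
-132*R(22, -13) = -132*√(-4 + 22 - 13) = -132*√5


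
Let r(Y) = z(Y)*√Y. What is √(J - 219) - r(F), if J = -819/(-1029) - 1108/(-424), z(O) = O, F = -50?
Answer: I*(√118696574 + 185500*√2)/742 ≈ 368.24*I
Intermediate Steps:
r(Y) = Y^(3/2) (r(Y) = Y*√Y = Y^(3/2))
J = 17707/5194 (J = -819*(-1/1029) - 1108*(-1/424) = 39/49 + 277/106 = 17707/5194 ≈ 3.4091)
√(J - 219) - r(F) = √(17707/5194 - 219) - (-50)^(3/2) = √(-1119779/5194) - (-250)*I*√2 = I*√118696574/742 + 250*I*√2 = 250*I*√2 + I*√118696574/742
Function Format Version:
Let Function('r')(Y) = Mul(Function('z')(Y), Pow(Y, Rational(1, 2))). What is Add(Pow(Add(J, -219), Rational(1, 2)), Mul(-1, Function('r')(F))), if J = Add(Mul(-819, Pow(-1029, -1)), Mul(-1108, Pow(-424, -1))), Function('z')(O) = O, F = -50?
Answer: Mul(Rational(1, 742), I, Add(Pow(118696574, Rational(1, 2)), Mul(185500, Pow(2, Rational(1, 2))))) ≈ Mul(368.24, I)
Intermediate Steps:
Function('r')(Y) = Pow(Y, Rational(3, 2)) (Function('r')(Y) = Mul(Y, Pow(Y, Rational(1, 2))) = Pow(Y, Rational(3, 2)))
J = Rational(17707, 5194) (J = Add(Mul(-819, Rational(-1, 1029)), Mul(-1108, Rational(-1, 424))) = Add(Rational(39, 49), Rational(277, 106)) = Rational(17707, 5194) ≈ 3.4091)
Add(Pow(Add(J, -219), Rational(1, 2)), Mul(-1, Function('r')(F))) = Add(Pow(Add(Rational(17707, 5194), -219), Rational(1, 2)), Mul(-1, Pow(-50, Rational(3, 2)))) = Add(Pow(Rational(-1119779, 5194), Rational(1, 2)), Mul(-1, Mul(-250, I, Pow(2, Rational(1, 2))))) = Add(Mul(Rational(1, 742), I, Pow(118696574, Rational(1, 2))), Mul(250, I, Pow(2, Rational(1, 2)))) = Add(Mul(250, I, Pow(2, Rational(1, 2))), Mul(Rational(1, 742), I, Pow(118696574, Rational(1, 2))))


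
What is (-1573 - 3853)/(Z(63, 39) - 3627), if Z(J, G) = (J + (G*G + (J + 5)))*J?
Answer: -5426/100449 ≈ -0.054017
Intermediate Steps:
Z(J, G) = J*(5 + G² + 2*J) (Z(J, G) = (J + (G² + (5 + J)))*J = (J + (5 + J + G²))*J = (5 + G² + 2*J)*J = J*(5 + G² + 2*J))
(-1573 - 3853)/(Z(63, 39) - 3627) = (-1573 - 3853)/(63*(5 + 39² + 2*63) - 3627) = -5426/(63*(5 + 1521 + 126) - 3627) = -5426/(63*1652 - 3627) = -5426/(104076 - 3627) = -5426/100449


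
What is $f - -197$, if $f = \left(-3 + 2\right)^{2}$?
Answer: $198$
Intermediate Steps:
$f = 1$ ($f = \left(-1\right)^{2} = 1$)
$f - -197 = 1 - -197 = 1 + 197 = 198$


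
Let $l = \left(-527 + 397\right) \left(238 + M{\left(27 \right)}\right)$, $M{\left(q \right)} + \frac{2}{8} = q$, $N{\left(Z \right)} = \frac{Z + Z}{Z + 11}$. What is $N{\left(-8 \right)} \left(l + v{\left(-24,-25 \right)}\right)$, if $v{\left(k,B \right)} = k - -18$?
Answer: $183592$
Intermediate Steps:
$v{\left(k,B \right)} = 18 + k$ ($v{\left(k,B \right)} = k + 18 = 18 + k$)
$N{\left(Z \right)} = \frac{2 Z}{11 + Z}$
$M{\left(q \right)} = - \frac{1}{4} + q$
$l = - \frac{68835}{2}$ ($l = \left(-527 + 397\right) \left(238 + \left(- \frac{1}{4} + 27\right)\right) = - 130 \left(238 + \frac{107}{4}\right) = \left(-130\right) \frac{1059}{4} = - \frac{68835}{2} \approx -34418.0$)
$N{\left(-8 \right)} \left(l + v{\left(-24,-25 \right)}\right) = 2 \left(-8\right) \frac{1}{11 - 8} \left(- \frac{68835}{2} + \left(18 - 24\right)\right) = 2 \left(-8\right) \frac{1}{3} \left(- \frac{68835}{2} - 6\right) = 2 \left(-8\right) \frac{1}{3} \left(- \frac{68847}{2}\right) = \left(- \frac{16}{3}\right) \left(- \frac{68847}{2}\right) = 183592$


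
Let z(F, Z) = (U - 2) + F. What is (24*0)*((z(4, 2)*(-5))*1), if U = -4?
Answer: 0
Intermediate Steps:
z(F, Z) = -6 + F (z(F, Z) = (-4 - 2) + F = -6 + F)
(24*0)*((z(4, 2)*(-5))*1) = (24*0)*(((-6 + 4)*(-5))*1) = 0*(-2*(-5)*1) = 0*(10*1) = 0*10 = 0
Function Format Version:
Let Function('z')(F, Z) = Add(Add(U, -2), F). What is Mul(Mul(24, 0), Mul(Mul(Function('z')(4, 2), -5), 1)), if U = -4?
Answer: 0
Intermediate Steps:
Function('z')(F, Z) = Add(-6, F) (Function('z')(F, Z) = Add(Add(-4, -2), F) = Add(-6, F))
Mul(Mul(24, 0), Mul(Mul(Function('z')(4, 2), -5), 1)) = Mul(Mul(24, 0), Mul(Mul(Add(-6, 4), -5), 1)) = Mul(0, Mul(Mul(-2, -5), 1)) = Mul(0, Mul(10, 1)) = Mul(0, 10) = 0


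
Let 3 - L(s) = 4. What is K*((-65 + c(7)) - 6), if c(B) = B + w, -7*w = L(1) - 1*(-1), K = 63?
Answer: -4032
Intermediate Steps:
L(s) = -1 (L(s) = 3 - 1*4 = 3 - 4 = -1)
w = 0 (w = -(-1 - 1*(-1))/7 = -(-1 + 1)/7 = -⅐*0 = 0)
c(B) = B (c(B) = B + 0 = B)
K*((-65 + c(7)) - 6) = 63*((-65 + 7) - 6) = 63*(-58 - 6) = 63*(-64) = -4032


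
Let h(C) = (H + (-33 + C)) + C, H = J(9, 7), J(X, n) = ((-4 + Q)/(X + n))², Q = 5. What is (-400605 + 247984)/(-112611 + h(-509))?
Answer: 39070976/29097471 ≈ 1.3428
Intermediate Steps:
J(X, n) = (X + n)⁻² (J(X, n) = ((-4 + 5)/(X + n))² = (1/(X + n))² = (X + n)⁻²)
H = 1/256 (H = (9 + 7)⁻² = 16⁻² = 1/256 ≈ 0.0039063)
h(C) = -8447/256 + 2*C (h(C) = (1/256 + (-33 + C)) + C = (-8447/256 + C) + C = -8447/256 + 2*C)
(-400605 + 247984)/(-112611 + h(-509)) = (-400605 + 247984)/(-112611 + (-8447/256 + 2*(-509))) = -152621/(-112611 + (-8447/256 - 1018)) = -152621/(-112611 - 269055/256) = -152621/(-29097471/256) = -152621*(-256/29097471) = 39070976/29097471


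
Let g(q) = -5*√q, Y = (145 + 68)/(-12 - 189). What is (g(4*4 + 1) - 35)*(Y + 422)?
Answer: -987105/67 - 141015*√17/67 ≈ -23411.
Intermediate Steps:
Y = -71/67 (Y = 213/(-201) = 213*(-1/201) = -71/67 ≈ -1.0597)
(g(4*4 + 1) - 35)*(Y + 422) = (-5*√(4*4 + 1) - 35)*(-71/67 + 422) = (-5*√(16 + 1) - 35)*(28203/67) = (-5*√17 - 35)*(28203/67) = (-35 - 5*√17)*(28203/67) = -987105/67 - 141015*√17/67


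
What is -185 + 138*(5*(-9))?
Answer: -6395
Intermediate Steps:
-185 + 138*(5*(-9)) = -185 + 138*(-45) = -185 - 6210 = -6395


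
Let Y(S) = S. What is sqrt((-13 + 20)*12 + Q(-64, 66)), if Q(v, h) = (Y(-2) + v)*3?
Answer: I*sqrt(114) ≈ 10.677*I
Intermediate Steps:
Q(v, h) = -6 + 3*v (Q(v, h) = (-2 + v)*3 = -6 + 3*v)
sqrt((-13 + 20)*12 + Q(-64, 66)) = sqrt((-13 + 20)*12 + (-6 + 3*(-64))) = sqrt(7*12 + (-6 - 192)) = sqrt(84 - 198) = sqrt(-114) = I*sqrt(114)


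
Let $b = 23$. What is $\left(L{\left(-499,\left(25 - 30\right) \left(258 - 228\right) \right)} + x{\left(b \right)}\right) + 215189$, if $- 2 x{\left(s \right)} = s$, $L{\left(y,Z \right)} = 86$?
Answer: $\frac{430527}{2} \approx 2.1526 \cdot 10^{5}$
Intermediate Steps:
$x{\left(s \right)} = - \frac{s}{2}$
$\left(L{\left(-499,\left(25 - 30\right) \left(258 - 228\right) \right)} + x{\left(b \right)}\right) + 215189 = \left(86 - \frac{23}{2}\right) + 215189 = \frac{149}{2} + 215189 = \frac{430527}{2}$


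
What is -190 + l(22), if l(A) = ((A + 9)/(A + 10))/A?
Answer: -133729/704 ≈ -189.96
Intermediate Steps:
l(A) = (9 + A)/(A*(10 + A)) (l(A) = ((9 + A)/(10 + A))/A = (9 + A)/(A*(10 + A)))
-190 + l(22) = -190 + (9 + 22)/(22*(10 + 22)) = -190 + (1/22)*31/32 = -190 + (1/22)*(1/32)*31 = -190 + 31/704 = -133729/704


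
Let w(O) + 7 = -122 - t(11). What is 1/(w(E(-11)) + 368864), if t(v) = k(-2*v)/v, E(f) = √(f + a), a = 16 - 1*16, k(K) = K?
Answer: 1/368737 ≈ 2.7120e-6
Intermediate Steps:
a = 0 (a = 16 - 16 = 0)
E(f) = √f (E(f) = √(f + 0) = √f)
t(v) = -2 (t(v) = (-2*v)/v = -2)
w(O) = -127 (w(O) = -7 + (-122 - 1*(-2)) = -7 + (-122 + 2) = -7 - 120 = -127)
1/(w(E(-11)) + 368864) = 1/(-127 + 368864) = 1/368737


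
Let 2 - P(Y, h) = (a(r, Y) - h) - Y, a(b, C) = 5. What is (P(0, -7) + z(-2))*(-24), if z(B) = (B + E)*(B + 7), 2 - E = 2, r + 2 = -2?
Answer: 480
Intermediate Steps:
r = -4 (r = -2 - 2 = -4)
E = 0 (E = 2 - 1*2 = 2 - 2 = 0)
z(B) = B*(7 + B) (z(B) = (B + 0)*(B + 7) = B*(7 + B))
P(Y, h) = -3 + Y + h (P(Y, h) = 2 - ((5 - h) - Y) = 2 - (5 - Y - h) = 2 + (-5 + Y + h) = -3 + Y + h)
(P(0, -7) + z(-2))*(-24) = ((-3 + 0 - 7) - 2*(7 - 2))*(-24) = (-10 - 2*5)*(-24) = (-10 - 10)*(-24) = -20*(-24) = 480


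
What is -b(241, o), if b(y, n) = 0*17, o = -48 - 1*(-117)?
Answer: 0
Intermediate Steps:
o = 69 (o = -48 + 117 = 69)
b(y, n) = 0
-b(241, o) = -1*0 = 0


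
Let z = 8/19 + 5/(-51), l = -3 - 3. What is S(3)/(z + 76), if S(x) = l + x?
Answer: -2907/73957 ≈ -0.039307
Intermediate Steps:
l = -6
z = 313/969 (z = 8*(1/19) + 5*(-1/51) = 8/19 - 5/51 = 313/969 ≈ 0.32301)
S(x) = -6 + x
S(3)/(z + 76) = (-6 + 3)/(313/969 + 76) = -3/73957/969 = -3*969/73957 = -2907/73957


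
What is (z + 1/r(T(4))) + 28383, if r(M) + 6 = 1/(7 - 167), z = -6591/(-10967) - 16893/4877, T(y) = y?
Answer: 1458733407640013/51400102699 ≈ 28380.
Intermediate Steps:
z = -153121224/53486059 (z = -6591*(-1/10967) - 16893*1/4877 = 6591/10967 - 16893/4877 = -153121224/53486059 ≈ -2.8628)
r(M) = -961/160 (r(M) = -6 + 1/(7 - 167) = -6 + 1/(-160) = -6 - 1/160 = -961/160)
(z + 1/r(T(4))) + 28383 = (-153121224/53486059 + 1/(-961/160)) + 28383 = (-153121224/53486059 - 160/961) + 28383 = -155707265704/51400102699 + 28383 = 1458733407640013/51400102699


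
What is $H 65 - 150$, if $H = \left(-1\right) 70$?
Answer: $-4700$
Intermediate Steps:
$H = -70$
$H 65 - 150 = \left(-70\right) 65 - 150 = -4550 - 150 = -4700$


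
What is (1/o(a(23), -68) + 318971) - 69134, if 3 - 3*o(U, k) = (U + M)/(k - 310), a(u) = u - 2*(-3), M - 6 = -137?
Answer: 42972153/172 ≈ 2.4984e+5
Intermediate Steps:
M = -131 (M = 6 - 137 = -131)
a(u) = 6 + u (a(u) = u + 6 = 6 + u)
o(U, k) = 1 - (-131 + U)/(3*(-310 + k)) (o(U, k) = 1 - (U - 131)/(3*(k - 310)) = 1 - (-131 + U)/(3*(-310 + k)))
(1/o(a(23), -68) + 318971) - 69134 = (1/((-799 - (6 + 23) + 3*(-68))/(3*(-310 - 68))) + 318971) - 69134 = (1/((⅓)*(-799 - 1*29 - 204)/(-378)) + 318971) - 69134 = (1/((⅓)*(-1/378)*(-799 - 29 - 204)) + 318971) - 69134 = (1/((⅓)*(-1/378)*(-1032)) + 318971) - 69134 = (1/(172/189) + 318971) - 69134 = (189/172 + 318971) - 69134 = 54863201/172 - 69134 = 42972153/172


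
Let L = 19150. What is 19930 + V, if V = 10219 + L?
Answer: 49299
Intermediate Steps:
V = 29369 (V = 10219 + 19150 = 29369)
19930 + V = 19930 + 29369 = 49299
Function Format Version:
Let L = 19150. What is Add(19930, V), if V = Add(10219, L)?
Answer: 49299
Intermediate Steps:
V = 29369 (V = Add(10219, 19150) = 29369)
Add(19930, V) = Add(19930, 29369) = 49299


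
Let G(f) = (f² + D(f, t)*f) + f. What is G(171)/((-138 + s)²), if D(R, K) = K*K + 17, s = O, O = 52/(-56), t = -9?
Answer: 1809864/756605 ≈ 2.3921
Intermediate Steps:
O = -13/14 (O = 52*(-1/56) = -13/14 ≈ -0.92857)
s = -13/14 ≈ -0.92857
D(R, K) = 17 + K² (D(R, K) = K² + 17 = 17 + K²)
G(f) = f² + 99*f (G(f) = (f² + (17 + (-9)²)*f) + f = (f² + (17 + 81)*f) + f = (f² + 98*f) + f = f² + 99*f)
G(171)/((-138 + s)²) = (171*(99 + 171))/((-138 - 13/14)²) = (171*270)/((-1945/14)²) = 46170/(3783025/196) = 46170*(196/3783025) = 1809864/756605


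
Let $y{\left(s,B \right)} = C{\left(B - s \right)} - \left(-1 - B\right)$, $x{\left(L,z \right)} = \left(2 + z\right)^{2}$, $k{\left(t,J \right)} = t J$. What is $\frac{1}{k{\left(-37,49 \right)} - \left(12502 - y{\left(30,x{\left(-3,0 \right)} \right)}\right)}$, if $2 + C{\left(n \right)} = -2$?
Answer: $- \frac{1}{14314} \approx -6.9862 \cdot 10^{-5}$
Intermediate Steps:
$k{\left(t,J \right)} = J t$
$C{\left(n \right)} = -4$ ($C{\left(n \right)} = -2 - 2 = -4$)
$y{\left(s,B \right)} = -3 + B$ ($y{\left(s,B \right)} = -4 - \left(-1 - B\right) = -4 + \left(1 + B\right) = -3 + B$)
$\frac{1}{k{\left(-37,49 \right)} - \left(12502 - y{\left(30,x{\left(-3,0 \right)} \right)}\right)} = \frac{1}{49 \left(-37\right) - \left(12502 - \left(-3 + \left(2 + 0\right)^{2}\right)\right)} = \frac{1}{-1813 - \left(12502 - \left(-3 + 2^{2}\right)\right)} = \frac{1}{-1813 - \left(12502 - \left(-3 + 4\right)\right)} = \frac{1}{-1813 - \left(12502 - 1\right)} = \frac{1}{-1813 - 12501} = \frac{1}{-14314} = - \frac{1}{14314}$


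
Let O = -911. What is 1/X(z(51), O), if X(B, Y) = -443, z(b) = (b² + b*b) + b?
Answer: -1/443 ≈ -0.0022573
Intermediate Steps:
z(b) = b + 2*b² (z(b) = (b² + b²) + b = 2*b² + b = b + 2*b²)
1/X(z(51), O) = 1/(-443) = -1/443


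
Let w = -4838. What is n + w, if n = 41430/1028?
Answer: -2466017/514 ≈ -4797.7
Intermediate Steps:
n = 20715/514 (n = 41430*(1/1028) = 20715/514 ≈ 40.302)
n + w = 20715/514 - 4838 = -2466017/514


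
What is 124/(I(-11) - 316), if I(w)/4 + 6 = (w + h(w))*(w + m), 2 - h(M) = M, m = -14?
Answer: -31/135 ≈ -0.22963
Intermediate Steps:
h(M) = 2 - M
I(w) = -136 + 8*w (I(w) = -24 + 4*((w + (2 - w))*(w - 14)) = -24 + 4*(2*(-14 + w)) = -24 + 4*(-28 + 2*w) = -24 + (-112 + 8*w) = -136 + 8*w)
124/(I(-11) - 316) = 124/((-136 + 8*(-11)) - 316) = 124/((-136 - 88) - 316) = 124/(-224 - 316) = 124/(-540) = 124*(-1/540) = -31/135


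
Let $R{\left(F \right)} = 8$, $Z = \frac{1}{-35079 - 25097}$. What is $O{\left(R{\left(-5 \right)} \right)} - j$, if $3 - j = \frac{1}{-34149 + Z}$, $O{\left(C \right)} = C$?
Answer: $\frac{10274690949}{2054950225} \approx 5.0$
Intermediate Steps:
$Z = - \frac{1}{60176}$ ($Z = \frac{1}{-60176} = - \frac{1}{60176} \approx -1.6618 \cdot 10^{-5}$)
$j = \frac{6164910851}{2054950225}$ ($j = 3 - \frac{1}{-34149 - \frac{1}{60176}} = 3 - \frac{1}{- \frac{2054950225}{60176}} = 3 - - \frac{60176}{2054950225} = 3 + \frac{60176}{2054950225} = \frac{6164910851}{2054950225} \approx 3.0$)
$O{\left(R{\left(-5 \right)} \right)} - j = 8 - \frac{6164910851}{2054950225} = \frac{10274690949}{2054950225}$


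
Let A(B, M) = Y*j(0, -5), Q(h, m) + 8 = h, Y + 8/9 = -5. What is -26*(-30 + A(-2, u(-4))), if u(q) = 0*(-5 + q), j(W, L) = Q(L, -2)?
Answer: -10894/9 ≈ -1210.4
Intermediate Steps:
Y = -53/9 (Y = -8/9 - 5 = -53/9 ≈ -5.8889)
Q(h, m) = -8 + h
j(W, L) = -8 + L
u(q) = 0
A(B, M) = 689/9 (A(B, M) = -53*(-8 - 5)/9 = -53/9*(-13) = 689/9)
-26*(-30 + A(-2, u(-4))) = -26*(-30 + 689/9) = -26*419/9 = -10894/9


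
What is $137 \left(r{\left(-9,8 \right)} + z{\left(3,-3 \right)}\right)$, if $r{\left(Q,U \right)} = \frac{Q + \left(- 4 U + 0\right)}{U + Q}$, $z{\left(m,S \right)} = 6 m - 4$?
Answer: $7535$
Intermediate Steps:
$z{\left(m,S \right)} = -4 + 6 m$
$r{\left(Q,U \right)} = \frac{Q - 4 U}{Q + U}$
$137 \left(r{\left(-9,8 \right)} + z{\left(3,-3 \right)}\right) = 137 \left(\frac{-9 - 32}{-9 + 8} + \left(-4 + 6 \cdot 3\right)\right) = 137 \left(\frac{-9 - 32}{-1} + \left(-4 + 18\right)\right) = 137 \left(\left(-1\right) \left(-41\right) + 14\right) = 137 \left(41 + 14\right) = 137 \cdot 55 = 7535$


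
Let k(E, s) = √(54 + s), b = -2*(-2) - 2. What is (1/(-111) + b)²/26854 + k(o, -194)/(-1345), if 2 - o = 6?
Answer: 48841/330868134 - 2*I*√35/1345 ≈ 0.00014761 - 0.0087971*I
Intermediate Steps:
o = -4 (o = 2 - 1*6 = 2 - 6 = -4)
b = 2 (b = 4 - 2 = 2)
(1/(-111) + b)²/26854 + k(o, -194)/(-1345) = (1/(-111) + 2)²/26854 + √(54 - 194)/(-1345) = (-1/111 + 2)²*(1/26854) + √(-140)*(-1/1345) = (221/111)²*(1/26854) + (2*I*√35)*(-1/1345) = (48841/12321)*(1/26854) - 2*I*√35/1345 = 48841/330868134 - 2*I*√35/1345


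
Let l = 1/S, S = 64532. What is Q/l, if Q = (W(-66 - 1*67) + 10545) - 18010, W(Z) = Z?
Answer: -490314136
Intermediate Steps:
Q = -7598 (Q = ((-66 - 1*67) + 10545) - 18010 = ((-66 - 67) + 10545) - 18010 = (-133 + 10545) - 18010 = 10412 - 18010 = -7598)
l = 1/64532 ≈ 1.5496e-5
Q/l = -7598/1/64532 = -7598*64532 = -490314136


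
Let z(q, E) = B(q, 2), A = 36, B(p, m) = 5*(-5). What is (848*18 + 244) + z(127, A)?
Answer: 15483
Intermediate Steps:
B(p, m) = -25
z(q, E) = -25
(848*18 + 244) + z(127, A) = (848*18 + 244) - 25 = (15264 + 244) - 25 = 15508 - 25 = 15483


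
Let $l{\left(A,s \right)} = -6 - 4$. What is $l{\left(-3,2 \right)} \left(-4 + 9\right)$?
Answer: $-50$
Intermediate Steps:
$l{\left(A,s \right)} = -10$ ($l{\left(A,s \right)} = -6 - 4 = -10$)
$l{\left(-3,2 \right)} \left(-4 + 9\right) = - 10 \left(-4 + 9\right) = \left(-10\right) 5 = -50$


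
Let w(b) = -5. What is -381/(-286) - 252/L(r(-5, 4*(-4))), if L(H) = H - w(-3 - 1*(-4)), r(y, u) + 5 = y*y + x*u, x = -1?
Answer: -56451/11726 ≈ -4.8142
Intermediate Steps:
r(y, u) = -5 + y² - u (r(y, u) = -5 + (y*y - u) = -5 + (y² - u) = -5 + y² - u)
L(H) = 5 + H (L(H) = H - 1*(-5) = H + 5 = 5 + H)
-381/(-286) - 252/L(r(-5, 4*(-4))) = -381/(-286) - 252/(5 + (-5 + (-5)² - 4*(-4))) = -381*(-1/286) - 252/(5 + (-5 + 25 - 1*(-16))) = 381/286 - 252/(5 + (-5 + 25 + 16)) = 381/286 - 252/(5 + 36) = 381/286 - 252/41 = -56451/11726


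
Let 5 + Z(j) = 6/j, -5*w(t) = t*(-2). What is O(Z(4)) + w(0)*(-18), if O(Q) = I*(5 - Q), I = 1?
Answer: 17/2 ≈ 8.5000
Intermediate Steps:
w(t) = 2*t/5 (w(t) = -t*(-2)/5 = -(-2)*t/5 = 2*t/5)
Z(j) = -5 + 6/j
O(Q) = 5 - Q (O(Q) = 1*(5 - Q) = 5 - Q)
O(Z(4)) + w(0)*(-18) = (5 - (-5 + 6/4)) + ((⅖)*0)*(-18) = (5 - (-5 + 6*(¼))) + 0*(-18) = (5 - (-5 + 3/2)) + 0 = (5 - 1*(-7/2)) + 0 = (5 + 7/2) + 0 = 17/2 + 0 = 17/2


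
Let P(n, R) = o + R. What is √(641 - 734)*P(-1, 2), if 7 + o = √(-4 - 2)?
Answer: I*√93*(-5 + I*√6) ≈ -23.622 - 48.218*I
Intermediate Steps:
o = -7 + I*√6 (o = -7 + √(-4 - 2) = -7 + √(-6) = -7 + I*√6 ≈ -7.0 + 2.4495*I)
P(n, R) = -7 + R + I*√6 (P(n, R) = (-7 + I*√6) + R = -7 + R + I*√6)
√(641 - 734)*P(-1, 2) = √(641 - 734)*(-7 + 2 + I*√6) = √(-93)*(-5 + I*√6) = (I*√93)*(-5 + I*√6) = I*√93*(-5 + I*√6)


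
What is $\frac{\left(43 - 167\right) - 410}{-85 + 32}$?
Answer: $\frac{534}{53} \approx 10.075$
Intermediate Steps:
$\frac{\left(43 - 167\right) - 410}{-85 + 32} = \frac{-124 - 410}{-53} = \left(-534\right) \left(- \frac{1}{53}\right) = \frac{534}{53}$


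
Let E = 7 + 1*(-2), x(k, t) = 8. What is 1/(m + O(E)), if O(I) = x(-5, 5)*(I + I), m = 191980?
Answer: 1/192060 ≈ 5.2067e-6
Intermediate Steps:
E = 5 (E = 7 - 2 = 5)
O(I) = 16*I (O(I) = 8*(I + I) = 8*(2*I) = 16*I)
1/(m + O(E)) = 1/(191980 + 16*5) = 1/(191980 + 80) = 1/192060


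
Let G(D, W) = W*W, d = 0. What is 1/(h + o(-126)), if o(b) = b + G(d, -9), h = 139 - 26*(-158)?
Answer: 1/4202 ≈ 0.00023798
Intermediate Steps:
h = 4247 (h = 139 + 4108 = 4247)
G(D, W) = W**2
o(b) = 81 + b (o(b) = b + (-9)**2 = b + 81 = 81 + b)
1/(h + o(-126)) = 1/(4247 + (81 - 126)) = 1/(4247 - 45) = 1/4202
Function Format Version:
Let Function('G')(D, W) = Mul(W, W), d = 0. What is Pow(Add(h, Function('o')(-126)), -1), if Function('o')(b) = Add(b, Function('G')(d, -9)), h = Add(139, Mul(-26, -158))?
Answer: Rational(1, 4202) ≈ 0.00023798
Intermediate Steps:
h = 4247 (h = Add(139, 4108) = 4247)
Function('G')(D, W) = Pow(W, 2)
Function('o')(b) = Add(81, b) (Function('o')(b) = Add(b, Pow(-9, 2)) = Add(b, 81) = Add(81, b))
Pow(Add(h, Function('o')(-126)), -1) = Pow(Add(4247, Add(81, -126)), -1) = Pow(Add(4247, -45), -1) = Pow(4202, -1) = Rational(1, 4202)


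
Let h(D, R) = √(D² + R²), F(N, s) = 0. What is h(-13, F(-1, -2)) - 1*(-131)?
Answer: 144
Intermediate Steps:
h(-13, F(-1, -2)) - 1*(-131) = √((-13)² + 0²) - 1*(-131) = √(169 + 0) + 131 = √169 + 131 = 13 + 131 = 144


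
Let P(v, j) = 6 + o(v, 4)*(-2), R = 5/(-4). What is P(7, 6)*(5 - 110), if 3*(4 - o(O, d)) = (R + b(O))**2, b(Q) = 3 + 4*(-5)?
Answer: -184835/8 ≈ -23104.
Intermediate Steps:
b(Q) = -17 (b(Q) = 3 - 20 = -17)
R = -5/4 (R = 5*(-1/4) = -5/4 ≈ -1.2500)
o(O, d) = -5137/48 (o(O, d) = 4 - (-5/4 - 17)**2/3 = 4 - (-73/4)**2/3 = 4 - 1/3*5329/16 = 4 - 5329/48 = -5137/48)
P(v, j) = 5281/24 (P(v, j) = 6 - 5137/48*(-2) = 6 + 5137/24 = 5281/24)
P(7, 6)*(5 - 110) = 5281*(5 - 110)/24 = (5281/24)*(-105) = -184835/8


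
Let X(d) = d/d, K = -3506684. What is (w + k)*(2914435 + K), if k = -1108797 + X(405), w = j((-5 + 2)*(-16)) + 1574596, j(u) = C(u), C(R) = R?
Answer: -275898012152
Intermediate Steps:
X(d) = 1
j(u) = u
w = 1574644 (w = (-5 + 2)*(-16) + 1574596 = -3*(-16) + 1574596 = 48 + 1574596 = 1574644)
k = -1108796 (k = -1108797 + 1 = -1108796)
(w + k)*(2914435 + K) = (1574644 - 1108796)*(2914435 - 3506684) = 465848*(-592249) = -275898012152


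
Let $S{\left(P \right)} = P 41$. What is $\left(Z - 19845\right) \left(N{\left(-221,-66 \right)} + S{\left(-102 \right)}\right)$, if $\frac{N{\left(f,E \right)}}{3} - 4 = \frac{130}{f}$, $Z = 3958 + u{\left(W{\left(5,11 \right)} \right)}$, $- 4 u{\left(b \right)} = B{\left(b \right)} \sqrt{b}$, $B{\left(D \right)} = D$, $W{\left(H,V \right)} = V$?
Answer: $\frac{1126706040}{17} + \frac{195030 \sqrt{11}}{17} \approx 6.6315 \cdot 10^{7}$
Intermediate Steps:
$S{\left(P \right)} = 41 P$
$u{\left(b \right)} = - \frac{b^{\frac{3}{2}}}{4}$ ($u{\left(b \right)} = - \frac{b \sqrt{b}}{4} = - \frac{b^{\frac{3}{2}}}{4}$)
$Z = 3958 - \frac{11 \sqrt{11}}{4}$ ($Z = 3958 - \frac{11^{\frac{3}{2}}}{4} = 3958 - \frac{11 \sqrt{11}}{4} \approx 3948.9$)
$N{\left(f,E \right)} = 12 + \frac{390}{f}$ ($N{\left(f,E \right)} = 12 + 3 \frac{130}{f} = 12 + \frac{390}{f}$)
$\left(Z - 19845\right) \left(N{\left(-221,-66 \right)} + S{\left(-102 \right)}\right) = \left(\left(3958 - \frac{11 \sqrt{11}}{4}\right) - 19845\right) \left(\left(12 + \frac{390}{-221}\right) + 41 \left(-102\right)\right) = \left(-15887 - \frac{11 \sqrt{11}}{4}\right) \left(\left(12 + 390 \left(- \frac{1}{221}\right)\right) - 4182\right) = \left(-15887 - \frac{11 \sqrt{11}}{4}\right) \left(\left(12 - \frac{30}{17}\right) - 4182\right) = \left(-15887 - \frac{11 \sqrt{11}}{4}\right) \left(\frac{174}{17} - 4182\right) = \left(-15887 - \frac{11 \sqrt{11}}{4}\right) \left(- \frac{70920}{17}\right) = \frac{1126706040}{17} + \frac{195030 \sqrt{11}}{17}$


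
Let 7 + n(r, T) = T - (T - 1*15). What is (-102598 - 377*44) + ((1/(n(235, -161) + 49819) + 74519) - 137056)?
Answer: -9054711920/49827 ≈ -1.8172e+5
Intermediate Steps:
n(r, T) = 8 (n(r, T) = -7 + (T - (T - 1*15)) = -7 + (T - (T - 15)) = -7 + (T - (-15 + T)) = -7 + (T + (15 - T)) = -7 + 15 = 8)
(-102598 - 377*44) + ((1/(n(235, -161) + 49819) + 74519) - 137056) = (-102598 - 377*44) + ((1/(8 + 49819) + 74519) - 137056) = (-102598 - 16588) + ((1/49827 + 74519) - 137056) = -119186 + ((1/49827 + 74519) - 137056) = -119186 + (3713058214/49827 - 137056) = -119186 - 3116031098/49827 = -9054711920/49827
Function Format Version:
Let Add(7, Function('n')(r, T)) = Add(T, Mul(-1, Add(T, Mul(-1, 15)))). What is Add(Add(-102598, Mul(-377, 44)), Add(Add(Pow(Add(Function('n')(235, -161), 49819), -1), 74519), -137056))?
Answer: Rational(-9054711920, 49827) ≈ -1.8172e+5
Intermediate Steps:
Function('n')(r, T) = 8 (Function('n')(r, T) = Add(-7, Add(T, Mul(-1, Add(T, Mul(-1, 15))))) = Add(-7, Add(T, Mul(-1, Add(T, -15)))) = Add(-7, Add(T, Mul(-1, Add(-15, T)))) = Add(-7, Add(T, Add(15, Mul(-1, T)))) = Add(-7, 15) = 8)
Add(Add(-102598, Mul(-377, 44)), Add(Add(Pow(Add(Function('n')(235, -161), 49819), -1), 74519), -137056)) = Add(Add(-102598, Mul(-377, 44)), Add(Add(Pow(Add(8, 49819), -1), 74519), -137056)) = Add(Add(-102598, -16588), Add(Add(Pow(49827, -1), 74519), -137056)) = Add(-119186, Add(Add(Rational(1, 49827), 74519), -137056)) = Add(-119186, Add(Rational(3713058214, 49827), -137056)) = Add(-119186, Rational(-3116031098, 49827)) = Rational(-9054711920, 49827)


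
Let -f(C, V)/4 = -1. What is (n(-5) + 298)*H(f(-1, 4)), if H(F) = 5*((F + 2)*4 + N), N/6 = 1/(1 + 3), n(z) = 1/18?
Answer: 456025/12 ≈ 38002.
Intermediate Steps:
f(C, V) = 4 (f(C, V) = -4*(-1) = 4)
n(z) = 1/18
N = 3/2 (N = 6/(1 + 3) = 6/4 = 6*(1/4) = 3/2 ≈ 1.5000)
H(F) = 95/2 + 20*F (H(F) = 5*((F + 2)*4 + 3/2) = 5*((2 + F)*4 + 3/2) = 5*((8 + 4*F) + 3/2) = 5*(19/2 + 4*F) = 95/2 + 20*F)
(n(-5) + 298)*H(f(-1, 4)) = (1/18 + 298)*(95/2 + 20*4) = 5365*(95/2 + 80)/18 = (5365/18)*(255/2) = 456025/12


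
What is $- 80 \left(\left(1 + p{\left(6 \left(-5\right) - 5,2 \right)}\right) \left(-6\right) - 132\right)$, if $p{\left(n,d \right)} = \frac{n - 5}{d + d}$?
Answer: $6240$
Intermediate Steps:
$p{\left(n,d \right)} = \frac{-5 + n}{2 d}$
$- 80 \left(\left(1 + p{\left(6 \left(-5\right) - 5,2 \right)}\right) \left(-6\right) - 132\right) = - 80 \left(\left(1 + \frac{-5 + \left(6 \left(-5\right) - 5\right)}{2 \cdot 2}\right) \left(-6\right) - 132\right) = - 80 \left(\left(1 + \frac{1}{2} \cdot \frac{1}{2} \left(-5 - 35\right)\right) \left(-6\right) - 132\right) = - 80 \left(\left(1 + \frac{1}{2} \cdot \frac{1}{2} \left(-40\right)\right) \left(-6\right) - 132\right) = - 80 \left(\left(1 - 10\right) \left(-6\right) - 132\right) = - 80 \left(\left(-9\right) \left(-6\right) - 132\right) = - 80 \left(54 - 132\right) = \left(-80\right) \left(-78\right) = 6240$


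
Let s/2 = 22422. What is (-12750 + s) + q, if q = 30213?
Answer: 62307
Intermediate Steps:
s = 44844 (s = 2*22422 = 44844)
(-12750 + s) + q = (-12750 + 44844) + 30213 = 32094 + 30213 = 62307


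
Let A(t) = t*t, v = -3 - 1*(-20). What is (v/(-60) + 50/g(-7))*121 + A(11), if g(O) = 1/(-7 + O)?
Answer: -5076797/60 ≈ -84613.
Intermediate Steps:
v = 17 (v = -3 + 20 = 17)
A(t) = t²
(v/(-60) + 50/g(-7))*121 + A(11) = (17/(-60) + 50/(1/(-7 - 7)))*121 + 11² = (17*(-1/60) + 50/(1/(-14)))*121 + 121 = (-17/60 + 50/(-1/14))*121 + 121 = (-17/60 + 50*(-14))*121 + 121 = (-17/60 - 700)*121 + 121 = -42017/60*121 + 121 = -5084057/60 + 121 = -5076797/60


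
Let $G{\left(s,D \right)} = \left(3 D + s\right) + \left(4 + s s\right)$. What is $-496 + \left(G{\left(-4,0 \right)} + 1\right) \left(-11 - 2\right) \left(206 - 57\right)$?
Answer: $-33425$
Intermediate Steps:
$G{\left(s,D \right)} = 4 + s + s^{2} + 3 D$ ($G{\left(s,D \right)} = \left(s + 3 D\right) + \left(4 + s^{2}\right) = 4 + s + s^{2} + 3 D$)
$-496 + \left(G{\left(-4,0 \right)} + 1\right) \left(-11 - 2\right) \left(206 - 57\right) = -496 + \left(\left(4 - 4 + \left(-4\right)^{2} + 3 \cdot 0\right) + 1\right) \left(-11 - 2\right) \left(206 - 57\right) = -496 + \left(\left(4 - 4 + 16 + 0\right) + 1\right) \left(-13\right) \left(206 - 57\right) = -496 + \left(16 + 1\right) \left(-13\right) 149 = -496 + 17 \left(-13\right) 149 = -496 - 32929 = -33425$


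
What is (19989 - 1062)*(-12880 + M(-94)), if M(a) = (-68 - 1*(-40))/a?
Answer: -11457383742/47 ≈ -2.4377e+8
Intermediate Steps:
M(a) = -28/a (M(a) = (-68 + 40)/a = -28/a)
(19989 - 1062)*(-12880 + M(-94)) = (19989 - 1062)*(-12880 - 28/(-94)) = 18927*(-12880 - 28*(-1/94)) = 18927*(-12880 + 14/47) = 18927*(-605346/47) = -11457383742/47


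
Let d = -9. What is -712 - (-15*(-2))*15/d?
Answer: -662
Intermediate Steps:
-712 - (-15*(-2))*15/d = -712 - (-15*(-2))*15/(-9) = -712 - 30*15*(-1/9) = -712 - 30*(-5)/3 = -712 - 1*(-50) = -712 + 50 = -662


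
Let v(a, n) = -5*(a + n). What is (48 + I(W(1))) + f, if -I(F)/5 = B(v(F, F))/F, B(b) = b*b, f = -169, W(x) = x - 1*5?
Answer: 1879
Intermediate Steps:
W(x) = -5 + x (W(x) = x - 5 = -5 + x)
v(a, n) = -5*a - 5*n
B(b) = b²
I(F) = -500*F (I(F) = -5*(-5*F - 5*F)²/F = -5*(-10*F)²/F = -5*100*F²/F = -500*F)
(48 + I(W(1))) + f = (48 - 500*(-5 + 1)) - 169 = (48 - 500*(-4)) - 169 = (48 + 2000) - 169 = 2048 - 169 = 1879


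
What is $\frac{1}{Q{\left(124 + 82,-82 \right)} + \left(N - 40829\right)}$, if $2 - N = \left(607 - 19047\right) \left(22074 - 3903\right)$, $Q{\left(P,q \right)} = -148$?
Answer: $\frac{1}{335032265} \approx 2.9848 \cdot 10^{-9}$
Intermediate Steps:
$N = 335073242$ ($N = 2 - \left(607 - 19047\right) \left(22074 - 3903\right) = 2 - \left(-18440\right) 18171 = 2 - -335073240 = 2 + 335073240 = 335073242$)
$\frac{1}{Q{\left(124 + 82,-82 \right)} + \left(N - 40829\right)} = \frac{1}{-148 + \left(335073242 - 40829\right)} = \frac{1}{-148 + 335032413} = \frac{1}{335032265}$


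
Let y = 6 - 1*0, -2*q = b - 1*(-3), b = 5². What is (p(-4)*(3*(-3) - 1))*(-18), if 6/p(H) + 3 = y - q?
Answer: 1080/17 ≈ 63.529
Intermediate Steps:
b = 25
q = -14 (q = -(25 - 1*(-3))/2 = -(25 + 3)/2 = -½*28 = -14)
y = 6 (y = 6 + 0 = 6)
p(H) = 6/17 (p(H) = 6/(-3 + (6 - 1*(-14))) = 6/(-3 + (6 + 14)) = 6/(-3 + 20) = 6/17)
(p(-4)*(3*(-3) - 1))*(-18) = (6*(3*(-3) - 1)/17)*(-18) = (6*(-9 - 1)/17)*(-18) = ((6/17)*(-10))*(-18) = -60/17*(-18) = 1080/17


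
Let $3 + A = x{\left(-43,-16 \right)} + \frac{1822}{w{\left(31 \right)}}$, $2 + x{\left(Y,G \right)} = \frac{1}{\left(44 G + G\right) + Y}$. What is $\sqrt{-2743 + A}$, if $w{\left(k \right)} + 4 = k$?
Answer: $\frac{i \sqrt{126401759421}}{6867} \approx 51.774 i$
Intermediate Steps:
$x{\left(Y,G \right)} = -2 + \frac{1}{Y + 45 G}$ ($x{\left(Y,G \right)} = -2 + \frac{1}{\left(44 G + G\right) + Y} = -2 + \frac{1}{45 G + Y} = -2 + \frac{1}{Y + 45 G}$)
$w{\left(k \right)} = -4 + k$
$A = \frac{1287154}{20601}$ ($A = -3 + \left(\frac{1 - -1440 - -86}{-43 + 45 \left(-16\right)} + \frac{1822}{-4 + 31}\right) = -3 + \left(\frac{1 + 1440 + 86}{-43 - 720} + \frac{1822}{27}\right) = -3 + \left(\frac{1}{-763} \cdot 1527 + 1822 \cdot \frac{1}{27}\right) = -3 + \left(\left(- \frac{1}{763}\right) 1527 + \frac{1822}{27}\right) = -3 + \left(- \frac{1527}{763} + \frac{1822}{27}\right) = -3 + \frac{1348957}{20601} = \frac{1287154}{20601} \approx 62.48$)
$\sqrt{-2743 + A} = \sqrt{-2743 + \frac{1287154}{20601}} = \sqrt{- \frac{55221389}{20601}} = \frac{i \sqrt{126401759421}}{6867}$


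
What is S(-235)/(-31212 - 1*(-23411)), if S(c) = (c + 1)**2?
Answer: -54756/7801 ≈ -7.0191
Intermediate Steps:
S(c) = (1 + c)**2
S(-235)/(-31212 - 1*(-23411)) = (1 - 235)**2/(-31212 - 1*(-23411)) = (-234)**2/(-31212 + 23411) = 54756/(-7801) = 54756*(-1/7801) = -54756/7801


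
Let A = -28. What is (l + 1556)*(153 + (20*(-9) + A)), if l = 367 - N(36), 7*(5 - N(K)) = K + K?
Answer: -742390/7 ≈ -1.0606e+5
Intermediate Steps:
N(K) = 5 - 2*K/7 (N(K) = 5 - (K + K)/7 = 5 - 2*K/7)
l = 2606/7 (l = 367 - (5 - 2/7*36) = 367 - (5 - 72/7) = 367 - 1*(-37/7) = 367 + 37/7 = 2606/7 ≈ 372.29)
(l + 1556)*(153 + (20*(-9) + A)) = (2606/7 + 1556)*(153 + (20*(-9) - 28)) = 13498*(153 + (-180 - 28))/7 = 13498*(153 - 208)/7 = (13498/7)*(-55) = -742390/7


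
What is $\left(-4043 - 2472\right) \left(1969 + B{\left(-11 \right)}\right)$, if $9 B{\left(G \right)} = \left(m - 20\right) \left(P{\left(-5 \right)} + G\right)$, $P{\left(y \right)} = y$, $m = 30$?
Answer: $- \frac{114409915}{9} \approx -1.2712 \cdot 10^{7}$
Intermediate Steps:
$B{\left(G \right)} = - \frac{50}{9} + \frac{10 G}{9}$ ($B{\left(G \right)} = \frac{\left(30 - 20\right) \left(-5 + G\right)}{9} = \frac{10 \left(-5 + G\right)}{9} = \frac{-50 + 10 G}{9} = - \frac{50}{9} + \frac{10 G}{9}$)
$\left(-4043 - 2472\right) \left(1969 + B{\left(-11 \right)}\right) = \left(-4043 - 2472\right) \left(1969 + \left(- \frac{50}{9} + \frac{10}{9} \left(-11\right)\right)\right) = - 6515 \left(1969 - \frac{160}{9}\right) = \left(-6515\right) \frac{17561}{9} = - \frac{114409915}{9}$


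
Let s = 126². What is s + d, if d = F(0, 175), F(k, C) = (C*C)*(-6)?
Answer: -167874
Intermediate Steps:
s = 15876
F(k, C) = -6*C² (F(k, C) = C²*(-6) = -6*C²)
d = -183750 (d = -6*175² = -6*30625 = -183750)
s + d = 15876 - 183750 = -167874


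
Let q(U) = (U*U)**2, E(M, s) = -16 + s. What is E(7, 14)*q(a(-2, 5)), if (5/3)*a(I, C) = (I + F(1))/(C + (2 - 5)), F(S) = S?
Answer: -81/5000 ≈ -0.016200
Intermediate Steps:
a(I, C) = 3*(1 + I)/(5*(-3 + C)) (a(I, C) = 3*((I + 1)/(C + (2 - 5)))/5 = 3*((1 + I)/(C - 3))/5 = 3*((1 + I)/(-3 + C))/5 = 3*(1 + I)/(5*(-3 + C)))
q(U) = U**4 (q(U) = (U**2)**2 = U**4)
E(7, 14)*q(a(-2, 5)) = (-16 + 14)*(3*(1 - 2)/(5*(-3 + 5)))**4 = -2*((3/5)*(-1)/2)**4 = -2*((3/5)*(1/2)*(-1))**4 = -2*(-3/10)**4 = -2*81/10000 = -81/5000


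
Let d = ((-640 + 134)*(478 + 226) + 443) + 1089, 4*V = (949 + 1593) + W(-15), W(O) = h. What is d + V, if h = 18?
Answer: -354052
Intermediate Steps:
W(O) = 18
V = 640 (V = ((949 + 1593) + 18)/4 = (2542 + 18)/4 = (1/4)*2560 = 640)
d = -354692 (d = (-506*704 + 443) + 1089 = (-356224 + 443) + 1089 = -355781 + 1089 = -354692)
d + V = -354692 + 640 = -354052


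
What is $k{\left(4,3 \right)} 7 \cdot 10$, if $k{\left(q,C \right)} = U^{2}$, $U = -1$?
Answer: $70$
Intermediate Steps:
$k{\left(q,C \right)} = 1$ ($k{\left(q,C \right)} = \left(-1\right)^{2} = 1$)
$k{\left(4,3 \right)} 7 \cdot 10 = 1 \cdot 7 \cdot 10 = 7 \cdot 10 = 70$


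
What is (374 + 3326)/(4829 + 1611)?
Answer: 185/322 ≈ 0.57453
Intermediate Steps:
(374 + 3326)/(4829 + 1611) = 3700/6440 = 3700*(1/6440) = 185/322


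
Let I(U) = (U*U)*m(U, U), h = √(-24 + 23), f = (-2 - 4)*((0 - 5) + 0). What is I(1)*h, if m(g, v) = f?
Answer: 30*I ≈ 30.0*I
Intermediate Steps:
f = 30 (f = -6*(-5 + 0) = -6*(-5) = 30)
m(g, v) = 30
h = I (h = √(-1) = I ≈ 1.0*I)
I(U) = 30*U² (I(U) = (U*U)*30 = U²*30 = 30*U²)
I(1)*h = (30*1²)*I = (30*1)*I = 30*I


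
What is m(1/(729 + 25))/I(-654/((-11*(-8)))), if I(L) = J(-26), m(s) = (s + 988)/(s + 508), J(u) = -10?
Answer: -744953/3830330 ≈ -0.19449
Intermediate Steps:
m(s) = (988 + s)/(508 + s)
I(L) = -10
m(1/(729 + 25))/I(-654/((-11*(-8)))) = ((988 + 1/(729 + 25))/(508 + 1/(729 + 25)))/(-10) = ((988 + 1/754)/(508 + 1/754))*(-⅒) = ((744953/754)/(383033/754))*(-⅒) = ((754/383033)*(744953/754))*(-⅒) = (744953/383033)*(-⅒) = -744953/3830330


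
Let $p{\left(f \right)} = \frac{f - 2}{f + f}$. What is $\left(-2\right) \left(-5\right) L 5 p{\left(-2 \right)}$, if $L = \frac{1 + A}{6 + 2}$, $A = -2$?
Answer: $- \frac{25}{4} \approx -6.25$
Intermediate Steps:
$p{\left(f \right)} = \frac{-2 + f}{2 f}$
$L = - \frac{1}{8}$ ($L = \frac{1 - 2}{6 + 2} = - \frac{1}{8} \approx -0.125$)
$\left(-2\right) \left(-5\right) L 5 p{\left(-2 \right)} = \left(-2\right) \left(-5\right) \left(- \frac{1}{8}\right) 5 \frac{-2 - 2}{2 \left(-2\right)} = 10 \left(- \frac{5 \cdot \frac{1}{2} \left(- \frac{1}{2}\right) \left(-4\right)}{8}\right) = 10 \left(\left(- \frac{5}{8}\right) 1\right) = 10 \left(- \frac{5}{8}\right) = - \frac{25}{4}$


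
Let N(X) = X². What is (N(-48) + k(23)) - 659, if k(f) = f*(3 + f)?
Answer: 2243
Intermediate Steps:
(N(-48) + k(23)) - 659 = ((-48)² + 23*(3 + 23)) - 659 = (2304 + 23*26) - 659 = (2304 + 598) - 659 = 2902 - 659 = 2243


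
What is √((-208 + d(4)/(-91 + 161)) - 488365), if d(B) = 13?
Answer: I*√2394006790/70 ≈ 698.98*I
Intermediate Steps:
√((-208 + d(4)/(-91 + 161)) - 488365) = √((-208 + 13/(-91 + 161)) - 488365) = √((-208 + 13/70) - 488365) = √(-14547/70 - 488365) = √(-34200097/70) = I*√2394006790/70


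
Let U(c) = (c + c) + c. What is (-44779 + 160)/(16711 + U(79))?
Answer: -44619/16948 ≈ -2.6327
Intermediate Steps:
U(c) = 3*c (U(c) = 2*c + c = 3*c)
(-44779 + 160)/(16711 + U(79)) = (-44779 + 160)/(16711 + 3*79) = -44619/(16711 + 237) = -44619/16948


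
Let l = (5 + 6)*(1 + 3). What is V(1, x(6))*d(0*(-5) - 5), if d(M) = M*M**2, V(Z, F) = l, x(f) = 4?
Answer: -5500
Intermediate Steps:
l = 44 (l = 11*4 = 44)
V(Z, F) = 44
d(M) = M**3
V(1, x(6))*d(0*(-5) - 5) = 44*(0*(-5) - 5)**3 = 44*(0 - 5)**3 = 44*(-5)**3 = 44*(-125) = -5500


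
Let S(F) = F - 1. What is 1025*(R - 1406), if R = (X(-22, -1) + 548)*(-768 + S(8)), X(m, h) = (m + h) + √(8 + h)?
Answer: -410954275 - 780025*√7 ≈ -4.1302e+8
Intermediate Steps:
S(F) = -1 + F
X(m, h) = h + m + √(8 + h) (X(m, h) = (h + m) + √(8 + h) = h + m + √(8 + h))
R = -399525 - 761*√7 (R = ((-1 - 22 + √(8 - 1)) + 548)*(-768 + (-1 + 8)) = ((-1 - 22 + √7) + 548)*(-768 + 7) = ((-23 + √7) + 548)*(-761) = (525 + √7)*(-761) = -399525 - 761*√7 ≈ -4.0154e+5)
1025*(R - 1406) = 1025*((-399525 - 761*√7) - 1406) = 1025*(-400931 - 761*√7) = -410954275 - 780025*√7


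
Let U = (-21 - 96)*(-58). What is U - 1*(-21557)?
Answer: 28343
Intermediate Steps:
U = 6786 (U = -117*(-58) = 6786)
U - 1*(-21557) = 6786 - 1*(-21557) = 6786 + 21557 = 28343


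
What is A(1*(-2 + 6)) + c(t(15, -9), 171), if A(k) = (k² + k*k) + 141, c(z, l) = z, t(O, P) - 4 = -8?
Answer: 169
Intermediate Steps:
t(O, P) = -4 (t(O, P) = 4 - 8 = -4)
A(k) = 141 + 2*k² (A(k) = (k² + k²) + 141 = 2*k² + 141 = 141 + 2*k²)
A(1*(-2 + 6)) + c(t(15, -9), 171) = (141 + 2*(1*(-2 + 6))²) - 4 = (141 + 2*(1*4)²) - 4 = (141 + 2*4²) - 4 = (141 + 2*16) - 4 = (141 + 32) - 4 = 173 - 4 = 169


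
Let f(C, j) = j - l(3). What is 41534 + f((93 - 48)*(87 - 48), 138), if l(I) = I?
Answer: 41669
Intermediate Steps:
f(C, j) = -3 + j (f(C, j) = j - 1*3 = j - 3 = -3 + j)
41534 + f((93 - 48)*(87 - 48), 138) = 41534 + (-3 + 138) = 41534 + 135 = 41669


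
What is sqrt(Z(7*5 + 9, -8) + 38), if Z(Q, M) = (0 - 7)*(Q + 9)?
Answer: 3*I*sqrt(37) ≈ 18.248*I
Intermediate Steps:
Z(Q, M) = -63 - 7*Q (Z(Q, M) = -7*(9 + Q) = -63 - 7*Q)
sqrt(Z(7*5 + 9, -8) + 38) = sqrt((-63 - 7*(7*5 + 9)) + 38) = sqrt((-63 - 7*(35 + 9)) + 38) = sqrt((-63 - 7*44) + 38) = sqrt((-63 - 308) + 38) = sqrt(-371 + 38) = sqrt(-333) = 3*I*sqrt(37)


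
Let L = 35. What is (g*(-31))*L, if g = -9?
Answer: 9765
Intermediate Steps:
(g*(-31))*L = -9*(-31)*35 = 279*35 = 9765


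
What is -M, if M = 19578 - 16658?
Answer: -2920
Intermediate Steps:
M = 2920
-M = -1*2920 = -2920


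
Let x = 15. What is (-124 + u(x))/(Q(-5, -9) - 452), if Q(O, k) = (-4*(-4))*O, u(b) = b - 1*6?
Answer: 115/532 ≈ 0.21617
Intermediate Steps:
u(b) = -6 + b (u(b) = b - 6 = -6 + b)
Q(O, k) = 16*O
(-124 + u(x))/(Q(-5, -9) - 452) = (-124 + (-6 + 15))/(16*(-5) - 452) = (-124 + 9)/(-80 - 452) = -115/(-532) = -115*(-1/532) = 115/532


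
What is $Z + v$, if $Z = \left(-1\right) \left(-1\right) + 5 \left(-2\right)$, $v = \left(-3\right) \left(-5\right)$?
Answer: $6$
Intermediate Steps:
$v = 15$
$Z = -9$ ($Z = 1 - 10 = -9$)
$Z + v = -9 + 15 = 6$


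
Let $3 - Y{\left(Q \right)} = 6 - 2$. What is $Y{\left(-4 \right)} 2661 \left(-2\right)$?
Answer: $5322$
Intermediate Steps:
$Y{\left(Q \right)} = -1$ ($Y{\left(Q \right)} = 3 - \left(6 - 2\right) = 3 - 4 = -1$)
$Y{\left(-4 \right)} 2661 \left(-2\right) = - 2661 \left(-2\right) = \left(-1\right) \left(-5322\right) = 5322$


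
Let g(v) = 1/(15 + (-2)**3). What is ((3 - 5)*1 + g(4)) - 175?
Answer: -1238/7 ≈ -176.86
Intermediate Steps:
g(v) = 1/7 (g(v) = 1/(15 - 8) = 1/7)
((3 - 5)*1 + g(4)) - 175 = ((3 - 5)*1 + 1/7) - 175 = (-2*1 + 1/7) - 175 = (-2 + 1/7) - 175 = -13/7 - 175 = -1238/7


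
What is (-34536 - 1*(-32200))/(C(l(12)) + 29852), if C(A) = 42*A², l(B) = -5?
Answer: -1168/15451 ≈ -0.075594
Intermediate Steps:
(-34536 - 1*(-32200))/(C(l(12)) + 29852) = (-34536 - 1*(-32200))/(42*(-5)² + 29852) = (-34536 + 32200)/(42*25 + 29852) = -2336/(1050 + 29852) = -2336/30902 = -2336*1/30902 = -1168/15451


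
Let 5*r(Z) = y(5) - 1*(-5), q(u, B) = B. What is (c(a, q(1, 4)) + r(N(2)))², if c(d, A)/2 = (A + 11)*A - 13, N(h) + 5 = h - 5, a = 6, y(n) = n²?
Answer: 10000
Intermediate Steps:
N(h) = -10 + h (N(h) = -5 + (h - 5) = -5 + (-5 + h) = -10 + h)
r(Z) = 6 (r(Z) = (5² - 1*(-5))/5 = (25 + 5)/5 = (⅕)*30 = 6)
c(d, A) = -26 + 2*A*(11 + A) (c(d, A) = 2*((A + 11)*A - 13) = 2*((11 + A)*A - 13) = 2*(A*(11 + A) - 13) = 2*(-13 + A*(11 + A)) = -26 + 2*A*(11 + A))
(c(a, q(1, 4)) + r(N(2)))² = ((-26 + 2*4² + 22*4) + 6)² = ((-26 + 2*16 + 88) + 6)² = ((-26 + 32 + 88) + 6)² = (94 + 6)² = 100² = 10000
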